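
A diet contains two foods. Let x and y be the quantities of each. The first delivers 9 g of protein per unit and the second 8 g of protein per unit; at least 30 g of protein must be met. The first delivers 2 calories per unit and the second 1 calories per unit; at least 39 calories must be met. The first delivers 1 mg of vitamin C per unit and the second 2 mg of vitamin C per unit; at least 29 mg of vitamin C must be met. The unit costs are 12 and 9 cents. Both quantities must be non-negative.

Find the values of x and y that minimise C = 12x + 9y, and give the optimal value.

Extreme points and C = 12x + 9y:
  (0, 39) → C = 351
  (29, 0) → C = 348
  (49/3, 19/3) → C = 253
The feasible region is unbounded (it extends along (0, 1), (1, 0)), but C strictly increases along every unbounded feasible direction, so there is no improving ray and the minimum is attained at a vertex.

The optimum lies where 2x + y = 39 and x + 2y = 29.
Solving simultaneously gives x = 49/3, y = 19/3.

x = 49/3, y = 19/3, minimum C = 253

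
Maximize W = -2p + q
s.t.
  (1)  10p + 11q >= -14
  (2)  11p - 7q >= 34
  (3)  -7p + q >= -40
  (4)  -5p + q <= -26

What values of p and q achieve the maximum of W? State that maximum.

Corner points and W = -2p + q:
  (142/29, -166/29) → W = -450/29
  (272/65, -66/13) → W = -874/65
  (123/19, 101/19) → W = -145/19
  (37/6, 29/6) → W = -15/2

At the optimal vertex, 11p - 7q = 34 and -5p + q = -26.
Solving simultaneously gives p = 37/6, q = 29/6.

p = 37/6, q = 29/6, maximum W = -15/2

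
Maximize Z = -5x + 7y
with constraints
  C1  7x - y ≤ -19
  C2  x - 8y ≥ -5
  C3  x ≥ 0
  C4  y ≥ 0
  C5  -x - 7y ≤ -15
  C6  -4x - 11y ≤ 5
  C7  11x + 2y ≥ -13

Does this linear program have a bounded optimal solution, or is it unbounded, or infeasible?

The boundaries 7x - y = -19 and x = 0 meet at (0, 19), but that point violates x - 8y ≥ -5. Every candidate vertex is excluded by some other constraint, so the feasible region is empty.

infeasible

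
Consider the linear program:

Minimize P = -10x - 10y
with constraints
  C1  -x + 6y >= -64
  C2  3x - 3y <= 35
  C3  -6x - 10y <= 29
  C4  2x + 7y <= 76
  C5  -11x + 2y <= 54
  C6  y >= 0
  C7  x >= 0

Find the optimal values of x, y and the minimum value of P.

Feasible corners and P = -10x - 10y:
  (473/27, 158/27) → P = -6310/27
  (35/3, 0) → P = -350/3
  (0, 76/7) → P = -760/7
  (0, 0) → P = 0

The optimum lies where 3x - 3y = 35 and 2x + 7y = 76.
Solving simultaneously gives x = 473/27, y = 158/27.

x = 473/27, y = 158/27, minimum P = -6310/27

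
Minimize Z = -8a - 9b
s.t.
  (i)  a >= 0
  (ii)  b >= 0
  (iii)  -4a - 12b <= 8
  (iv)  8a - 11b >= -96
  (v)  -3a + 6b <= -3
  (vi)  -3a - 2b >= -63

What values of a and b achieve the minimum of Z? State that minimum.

Feasible corners and Z = -8a - 9b:
  (1, 0) → Z = -8
  (21, 0) → Z = -168
  (16, 15/2) → Z = -391/2

a = 16, b = 15/2, minimum Z = -391/2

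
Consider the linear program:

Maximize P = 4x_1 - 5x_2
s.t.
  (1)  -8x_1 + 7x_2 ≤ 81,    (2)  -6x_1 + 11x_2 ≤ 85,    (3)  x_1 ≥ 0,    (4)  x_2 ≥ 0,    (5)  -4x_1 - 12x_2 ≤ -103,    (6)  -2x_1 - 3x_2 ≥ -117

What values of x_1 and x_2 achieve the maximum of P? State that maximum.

Corner points and P = 4x_1 - 5x_2:
  (113/116, 479/58) → P = -2169/58
  (129/5, 109/5) → P = -29/5
  (103/4, 0) → P = 103
  (117/2, 0) → P = 234

x_1 = 117/2, x_2 = 0, maximum P = 234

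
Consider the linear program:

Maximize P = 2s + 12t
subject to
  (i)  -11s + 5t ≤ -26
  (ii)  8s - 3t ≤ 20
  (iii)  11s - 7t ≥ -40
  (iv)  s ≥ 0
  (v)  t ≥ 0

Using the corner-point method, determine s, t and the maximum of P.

Extreme points and P = 2s + 12t:
  (22/7, 12/7) → P = 188/7
  (26/11, 0) → P = 52/11
  (5/2, 0) → P = 5

s = 22/7, t = 12/7, maximum P = 188/7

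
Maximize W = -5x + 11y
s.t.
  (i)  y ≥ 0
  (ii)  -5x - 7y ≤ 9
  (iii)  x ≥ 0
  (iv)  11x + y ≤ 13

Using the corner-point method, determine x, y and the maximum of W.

Vertices and W = -5x + 11y:
  (0, 0) → W = 0
  (13/11, 0) → W = -65/11
  (0, 13) → W = 143

x = 0, y = 13, maximum W = 143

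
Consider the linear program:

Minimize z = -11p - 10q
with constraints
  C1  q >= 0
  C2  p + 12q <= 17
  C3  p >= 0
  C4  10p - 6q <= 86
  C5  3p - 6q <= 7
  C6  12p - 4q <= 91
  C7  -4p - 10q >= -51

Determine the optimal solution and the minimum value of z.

Feasible corners and z = -11p - 10q:
  (0, 0) → z = 0
  (7/3, 0) → z = -77/3
  (0, 17/12) → z = -85/6
  (31/7, 22/21) → z = -1243/21

At the optimal vertex, p + 12q = 17 and 3p - 6q = 7.
Solving simultaneously gives p = 31/7, q = 22/21.

p = 31/7, q = 22/21, minimum z = -1243/21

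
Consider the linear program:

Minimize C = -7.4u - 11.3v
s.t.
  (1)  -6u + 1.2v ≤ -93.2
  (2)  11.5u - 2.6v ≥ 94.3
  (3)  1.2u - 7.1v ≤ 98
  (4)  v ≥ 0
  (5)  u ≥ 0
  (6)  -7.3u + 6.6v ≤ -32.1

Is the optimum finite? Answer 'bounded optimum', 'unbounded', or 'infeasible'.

unbounded

From the feasible point (233/15, 0), moving in the direction (7.1, 1.2) keeps every constraint satisfied while C decreases without bound.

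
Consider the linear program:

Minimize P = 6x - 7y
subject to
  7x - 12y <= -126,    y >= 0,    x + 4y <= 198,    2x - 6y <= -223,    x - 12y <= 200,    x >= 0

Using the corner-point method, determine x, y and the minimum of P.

x = 0, y = 99/2, minimum P = -693/2

The optimum lies where x + 4y = 198 and x = 0.
Solving simultaneously gives x = 0, y = 99/2.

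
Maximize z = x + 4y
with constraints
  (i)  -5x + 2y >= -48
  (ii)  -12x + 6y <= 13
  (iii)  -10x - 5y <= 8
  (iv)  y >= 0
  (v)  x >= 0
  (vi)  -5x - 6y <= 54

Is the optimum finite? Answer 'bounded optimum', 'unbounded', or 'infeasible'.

bounded optimum

Vertices and z = x + 4y:
  (157/3, 641/6) → z = 1439/3
  (48/5, 0) → z = 48/5
  (0, 13/6) → z = 26/3
  (0, 0) → z = 0
The feasible region has finitely many vertices and no improving ray; the maximum is 1439/3 at (157/3, 641/6).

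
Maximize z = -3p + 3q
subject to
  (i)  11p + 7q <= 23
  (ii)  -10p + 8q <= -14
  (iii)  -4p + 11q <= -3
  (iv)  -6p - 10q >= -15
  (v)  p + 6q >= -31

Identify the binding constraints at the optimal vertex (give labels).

Vertices and z = -3p + 3q:
  (274/149, 59/149) → z = -645/149
  (355/59, -364/59) → z = -2157/59
  (5/3, 1/3) → z = -4
  (-41/17, -81/17) → z = -120/17

The maximum is at (5/3, 1/3). Substituting into each constraint, equality holds for (ii) and (iii); the remaining constraints have slack.

(ii) and (iii)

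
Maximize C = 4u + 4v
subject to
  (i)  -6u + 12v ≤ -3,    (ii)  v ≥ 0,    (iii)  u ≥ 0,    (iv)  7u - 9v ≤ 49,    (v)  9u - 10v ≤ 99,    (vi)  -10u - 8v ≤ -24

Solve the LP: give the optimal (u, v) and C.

The optimum lies where -6u + 12v = -3 and 7u - 9v = 49.
Solving simultaneously gives u = 187/10, v = 91/10.

u = 187/10, v = 91/10, maximum C = 556/5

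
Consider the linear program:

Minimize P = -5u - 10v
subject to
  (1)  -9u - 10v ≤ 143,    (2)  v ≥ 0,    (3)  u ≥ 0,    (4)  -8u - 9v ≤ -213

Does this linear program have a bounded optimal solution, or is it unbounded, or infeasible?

From the feasible point (213/8, 0), moving in the direction (0, 1) keeps every constraint satisfied while P decreases without bound.

unbounded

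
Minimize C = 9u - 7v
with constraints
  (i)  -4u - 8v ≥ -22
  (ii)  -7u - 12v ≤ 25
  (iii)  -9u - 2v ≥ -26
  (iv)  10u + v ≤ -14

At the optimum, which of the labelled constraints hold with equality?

Feasible corners and C = 9u - 7v:
  (-58, 127/4) → C = -2977/4
  (-67/38, 69/19) → C = -1569/38
  (-143/113, -152/113) → C = -223/113

The minimum is at (-58, 127/4). Substituting into each constraint, equality holds for (i) and (ii); the remaining constraints have slack.

(i) and (ii)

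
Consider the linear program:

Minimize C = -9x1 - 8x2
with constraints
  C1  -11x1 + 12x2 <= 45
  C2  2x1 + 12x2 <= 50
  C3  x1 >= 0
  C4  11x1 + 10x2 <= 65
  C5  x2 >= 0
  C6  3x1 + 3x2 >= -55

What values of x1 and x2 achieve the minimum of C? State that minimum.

Vertices and C = -9x1 - 8x2:
  (5/13, 160/39) → C = -1415/39
  (0, 15/4) → C = -30
  (5/2, 15/4) → C = -105/2
  (0, 0) → C = 0
  (65/11, 0) → C = -585/11

The optimum lies where 11x1 + 10x2 = 65 and x2 = 0.
Solving simultaneously gives x1 = 65/11, x2 = 0.

x1 = 65/11, x2 = 0, minimum C = -585/11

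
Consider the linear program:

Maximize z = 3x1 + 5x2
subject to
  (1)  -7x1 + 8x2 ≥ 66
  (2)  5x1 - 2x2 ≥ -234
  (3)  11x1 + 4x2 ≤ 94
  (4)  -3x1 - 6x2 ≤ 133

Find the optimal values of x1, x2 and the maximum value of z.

x1 = -374/21, x2 = 1522/21, maximum z = 6488/21

Corner points and z = 3x1 + 5x2:
  (122/29, 346/29) → z = 2096/29
  (-730/33, -733/66) → z = -8045/66
  (-374/21, 1522/21) → z = 6488/21
  (-835/18, 37/36) → z = -4825/36

The optimum lies where 5x1 - 2x2 = -234 and 11x1 + 4x2 = 94.
Solving simultaneously gives x1 = -374/21, x2 = 1522/21.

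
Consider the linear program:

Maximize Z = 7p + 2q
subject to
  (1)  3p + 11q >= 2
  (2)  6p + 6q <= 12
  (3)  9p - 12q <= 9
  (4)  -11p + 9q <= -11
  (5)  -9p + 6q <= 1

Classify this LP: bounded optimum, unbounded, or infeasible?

Feasible corners and Z = 7p + 2q:
  (11/7, 3/7) → Z = 83/7
  (29/20, 11/20) → Z = 45/4
  (1, 0) → Z = 7
The feasible region has finitely many vertices and no improving ray; the maximum is 83/7 at (11/7, 3/7).

bounded optimum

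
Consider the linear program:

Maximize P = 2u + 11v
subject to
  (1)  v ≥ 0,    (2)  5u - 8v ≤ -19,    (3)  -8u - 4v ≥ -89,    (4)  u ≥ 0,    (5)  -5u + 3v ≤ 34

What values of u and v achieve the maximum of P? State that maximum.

Vertices and P = 2u + 11v:
  (53/7, 199/28) → P = 2613/28
  (0, 19/8) → P = 209/8
  (131/44, 717/44) → P = 8149/44
  (0, 34/3) → P = 374/3

u = 131/44, v = 717/44, maximum P = 8149/44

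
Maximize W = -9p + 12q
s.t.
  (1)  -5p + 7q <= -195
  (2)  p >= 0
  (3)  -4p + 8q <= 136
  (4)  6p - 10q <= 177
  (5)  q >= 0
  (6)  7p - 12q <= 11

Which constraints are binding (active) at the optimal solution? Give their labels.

(1) and (6)

Corner points and W = -9p + 12q:
  (628/3, 365/3) → W = -424
  (2263/11, 1310/11) → W = -4647/11
  (215, 249/2) → W = -441

The maximum is at (2263/11, 1310/11). Substituting into each constraint, equality holds for (1) and (6); the remaining constraints have slack.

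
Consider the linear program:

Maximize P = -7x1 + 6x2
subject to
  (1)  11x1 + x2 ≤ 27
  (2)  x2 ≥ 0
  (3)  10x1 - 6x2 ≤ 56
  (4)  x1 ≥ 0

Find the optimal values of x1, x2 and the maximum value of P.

Extreme points and P = -7x1 + 6x2:
  (27/11, 0) → P = -189/11
  (0, 27) → P = 162
  (0, 0) → P = 0

The binding constraints are 11x1 + x2 = 27 and x1 = 0.
Solving simultaneously gives x1 = 0, x2 = 27.

x1 = 0, x2 = 27, maximum P = 162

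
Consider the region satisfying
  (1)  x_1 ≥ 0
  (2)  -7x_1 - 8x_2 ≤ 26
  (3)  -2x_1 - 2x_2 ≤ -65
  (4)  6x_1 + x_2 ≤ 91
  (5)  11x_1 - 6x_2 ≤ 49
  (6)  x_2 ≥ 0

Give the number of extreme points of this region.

Intersecting each pair of boundary lines and keeping only the points that satisfy every inequality leaves:
  (0, 65/2)
  (0, 91)
  (117/10, 104/5)

3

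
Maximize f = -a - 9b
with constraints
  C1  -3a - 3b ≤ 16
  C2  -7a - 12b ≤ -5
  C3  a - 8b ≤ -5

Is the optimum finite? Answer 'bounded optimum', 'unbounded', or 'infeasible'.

bounded optimum

Vertices and f = -a - 9b:
  (-69/5, 127/15) → f = -312/5
  (-5/17, 10/17) → f = -5
The feasible region has finitely many vertices and no improving ray; the maximum is -5 at (-5/17, 10/17).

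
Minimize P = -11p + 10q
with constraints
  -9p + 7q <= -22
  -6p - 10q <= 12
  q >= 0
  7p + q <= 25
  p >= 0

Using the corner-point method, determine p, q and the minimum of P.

p = 25/7, q = 0, minimum P = -275/7

Corner points and P = -11p + 10q:
  (22/9, 0) → P = -242/9
  (197/58, 71/58) → P = -1457/58
  (25/7, 0) → P = -275/7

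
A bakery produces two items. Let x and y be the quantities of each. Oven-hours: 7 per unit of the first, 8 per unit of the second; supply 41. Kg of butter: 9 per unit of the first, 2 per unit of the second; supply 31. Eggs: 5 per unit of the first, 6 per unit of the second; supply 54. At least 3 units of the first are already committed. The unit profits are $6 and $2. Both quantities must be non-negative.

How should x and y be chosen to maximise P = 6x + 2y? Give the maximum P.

Extreme points and P = 6x + 2y:
  (31/9, 0) → P = 62/3
  (3, 0) → P = 18
  (3, 2) → P = 22

At the optimal vertex, 9x + 2y = 31 and x = 3.
Solving simultaneously gives x = 3, y = 2.

x = 3, y = 2, maximum P = 22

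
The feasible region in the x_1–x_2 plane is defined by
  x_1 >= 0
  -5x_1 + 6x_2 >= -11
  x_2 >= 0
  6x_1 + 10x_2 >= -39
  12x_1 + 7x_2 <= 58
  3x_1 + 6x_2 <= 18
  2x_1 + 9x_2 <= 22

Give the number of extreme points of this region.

5

Of the 21 pairwise boundary intersections, those satisfying every inequality are:
  (0, 0)
  (0, 22/9)
  (11/5, 0)
  (29/8, 19/16)
  (2, 2)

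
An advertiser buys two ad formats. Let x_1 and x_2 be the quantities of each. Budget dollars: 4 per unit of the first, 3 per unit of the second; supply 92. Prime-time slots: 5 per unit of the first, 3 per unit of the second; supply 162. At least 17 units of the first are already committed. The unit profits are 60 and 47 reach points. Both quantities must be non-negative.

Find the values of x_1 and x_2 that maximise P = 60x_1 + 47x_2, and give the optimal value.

x_1 = 17, x_2 = 8, maximum P = 1396

Extreme points and P = 60x_1 + 47x_2:
  (23, 0) → P = 1380
  (17, 0) → P = 1020
  (17, 8) → P = 1396

At the optimal vertex, 4x_1 + 3x_2 = 92 and x_1 = 17.
Solving simultaneously gives x_1 = 17, x_2 = 8.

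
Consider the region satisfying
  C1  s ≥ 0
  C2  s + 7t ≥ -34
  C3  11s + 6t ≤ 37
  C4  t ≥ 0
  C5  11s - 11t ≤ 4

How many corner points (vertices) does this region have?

Pairwise boundary intersections that survive every other constraint:
  (0, 37/6)
  (0, 0)
  (431/187, 33/17)
  (4/11, 0)

4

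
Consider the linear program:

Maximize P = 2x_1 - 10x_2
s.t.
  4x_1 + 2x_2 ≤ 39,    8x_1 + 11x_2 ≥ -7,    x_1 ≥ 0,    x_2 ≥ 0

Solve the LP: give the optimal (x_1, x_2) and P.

The optimum lies where 4x_1 + 2x_2 = 39 and x_2 = 0.
Solving simultaneously gives x_1 = 39/4, x_2 = 0.

x_1 = 39/4, x_2 = 0, maximum P = 39/2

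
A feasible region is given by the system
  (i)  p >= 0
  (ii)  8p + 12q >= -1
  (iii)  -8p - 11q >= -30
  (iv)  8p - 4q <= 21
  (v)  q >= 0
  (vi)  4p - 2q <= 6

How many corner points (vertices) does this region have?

Intersecting each pair of boundary lines and keeping only the points that satisfy every inequality leaves:
  (0, 30/11)
  (0, 0)
  (21/10, 6/5)
  (3/2, 0)

4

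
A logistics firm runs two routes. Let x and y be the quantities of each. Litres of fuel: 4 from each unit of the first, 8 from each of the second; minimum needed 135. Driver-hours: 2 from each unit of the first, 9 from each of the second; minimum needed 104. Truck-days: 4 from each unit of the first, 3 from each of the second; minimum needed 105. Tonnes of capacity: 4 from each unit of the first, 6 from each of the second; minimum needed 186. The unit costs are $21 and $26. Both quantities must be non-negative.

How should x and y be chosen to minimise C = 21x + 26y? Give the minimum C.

x = 6, y = 27, minimum C = 828

Corner points and C = 21x + 26y:
  (0, 35) → C = 910
  (52, 0) → C = 1092
  (175/4, 11/6) → C = 11597/12
  (6, 27) → C = 828
The feasible region is unbounded (it extends along (0, 1), (1, 0)), but C strictly increases along every unbounded feasible direction, so there is no improving ray and the minimum is attained at a vertex.

At the optimal vertex, 4x + 3y = 105 and 4x + 6y = 186.
Solving simultaneously gives x = 6, y = 27.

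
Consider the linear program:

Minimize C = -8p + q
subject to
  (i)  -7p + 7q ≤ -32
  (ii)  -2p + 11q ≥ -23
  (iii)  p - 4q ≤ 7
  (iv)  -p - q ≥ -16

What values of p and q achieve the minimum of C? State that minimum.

p = 71/5, q = 9/5, minimum C = -559/5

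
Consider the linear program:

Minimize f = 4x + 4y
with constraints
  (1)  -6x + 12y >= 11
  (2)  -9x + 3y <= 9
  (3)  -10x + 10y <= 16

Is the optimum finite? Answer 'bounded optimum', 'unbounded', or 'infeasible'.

Extreme points and f = 4x + 4y:
  (-5/6, 1/2) → f = -4/3
  (-7/10, 9/10) → f = 4/5
The feasible region has finitely many vertices and no improving ray; the minimum is -4/3 at (-5/6, 1/2).

bounded optimum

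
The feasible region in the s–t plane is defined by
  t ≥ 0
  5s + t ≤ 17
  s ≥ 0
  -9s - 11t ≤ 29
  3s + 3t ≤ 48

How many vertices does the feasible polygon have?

Intersecting each pair of boundary lines and keeping only the points that satisfy every inequality leaves:
  (17/5, 0)
  (0, 0)
  (1/4, 63/4)
  (0, 16)

4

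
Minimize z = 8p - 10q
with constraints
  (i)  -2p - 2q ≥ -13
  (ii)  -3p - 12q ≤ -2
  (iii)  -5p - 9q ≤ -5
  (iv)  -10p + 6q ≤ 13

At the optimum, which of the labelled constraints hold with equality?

Feasible corners and z = 8p - 10q:
  (76/9, -35/18) → z = 87
  (13/8, 39/8) → z = -143/4
  (14/11, -5/33) → z = 386/33
  (-29/40, 23/24) → z = -923/60

The minimum is at (13/8, 39/8). Substituting into each constraint, equality holds for (i) and (iv); the remaining constraints have slack.

(i) and (iv)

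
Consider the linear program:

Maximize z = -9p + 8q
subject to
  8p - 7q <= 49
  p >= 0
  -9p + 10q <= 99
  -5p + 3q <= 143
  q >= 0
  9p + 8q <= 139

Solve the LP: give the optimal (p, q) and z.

Extreme points and z = -9p + 8q:
  (49/8, 0) → z = -441/8
  (1365/127, 671/127) → z = -6917/127
  (0, 99/10) → z = 396/5
  (0, 0) → z = 0
  (299/81, 119/9) → z = 653/9

At the optimal vertex, p = 0 and -9p + 10q = 99.
Solving simultaneously gives p = 0, q = 99/10.

p = 0, q = 99/10, maximum z = 396/5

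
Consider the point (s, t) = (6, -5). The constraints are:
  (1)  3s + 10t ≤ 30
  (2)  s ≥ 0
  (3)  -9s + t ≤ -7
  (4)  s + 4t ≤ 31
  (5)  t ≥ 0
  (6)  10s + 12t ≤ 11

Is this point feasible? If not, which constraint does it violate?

not feasible — violates (5)

Constraint (5): t = -5, which is not ≥ 0. All other constraints are satisfied.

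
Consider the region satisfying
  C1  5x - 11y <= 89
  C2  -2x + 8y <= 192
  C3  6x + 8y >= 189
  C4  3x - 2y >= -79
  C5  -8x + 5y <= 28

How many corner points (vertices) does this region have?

Of the 10 pairwise boundary intersections, those satisfying every inequality are:
  (1412/9, 569/9)
  (2791/106, 411/106)
  (368/27, 740/27)
  (721/94, 840/47)

4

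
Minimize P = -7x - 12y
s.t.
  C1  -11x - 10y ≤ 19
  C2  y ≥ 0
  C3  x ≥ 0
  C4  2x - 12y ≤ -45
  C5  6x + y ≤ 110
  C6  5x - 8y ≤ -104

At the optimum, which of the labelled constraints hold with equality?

C3 and C5

Extreme points and P = -7x - 12y:
  (0, 110) → P = -1320
  (0, 13) → P = -156
  (776/53, 1174/53) → P = -19520/53

The minimum is at (0, 110). Substituting into each constraint, equality holds for C3 and C5; the remaining constraints have slack.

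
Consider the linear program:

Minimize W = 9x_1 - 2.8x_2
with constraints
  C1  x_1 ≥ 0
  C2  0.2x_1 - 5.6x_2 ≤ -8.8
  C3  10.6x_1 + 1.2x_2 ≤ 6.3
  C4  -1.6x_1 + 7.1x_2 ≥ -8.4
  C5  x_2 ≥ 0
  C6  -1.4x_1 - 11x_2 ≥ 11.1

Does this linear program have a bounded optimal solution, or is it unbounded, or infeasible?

infeasible

The boundaries x_1 = 0 and 0.2x_1 - 5.6x_2 = -8.8 meet at (0, 11/7), but that point violates -1.4x_1 - 11x_2 ≥ 11.1. Every candidate vertex is excluded by some other constraint, so the feasible region is empty.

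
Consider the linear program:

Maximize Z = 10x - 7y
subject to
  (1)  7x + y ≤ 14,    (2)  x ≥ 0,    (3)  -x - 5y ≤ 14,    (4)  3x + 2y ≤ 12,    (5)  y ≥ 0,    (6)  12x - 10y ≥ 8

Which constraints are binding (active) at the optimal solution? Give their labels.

Extreme points and Z = 10x - 7y:
  (2, 0) → Z = 20
  (74/41, 56/41) → Z = 348/41
  (2/3, 0) → Z = 20/3

The maximum is at (2, 0). Substituting into each constraint, equality holds for (1) and (5); the remaining constraints have slack.

(1) and (5)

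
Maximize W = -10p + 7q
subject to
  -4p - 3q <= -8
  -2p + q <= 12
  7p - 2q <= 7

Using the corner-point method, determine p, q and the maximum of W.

p = 31/3, q = 98/3, maximum W = 376/3

The optimum lies where -2p + q = 12 and 7p - 2q = 7.
Solving simultaneously gives p = 31/3, q = 98/3.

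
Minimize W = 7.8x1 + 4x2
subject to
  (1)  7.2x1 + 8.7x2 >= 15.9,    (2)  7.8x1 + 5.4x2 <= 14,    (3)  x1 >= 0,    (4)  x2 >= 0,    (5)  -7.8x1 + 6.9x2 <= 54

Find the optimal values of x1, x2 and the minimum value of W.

The binding constraints are 7.2x1 + 8.7x2 = 15.9 and x1 = 0.
Solving simultaneously gives x1 = 0, x2 = 53/29.

x1 = 0, x2 = 53/29, minimum W = 212/29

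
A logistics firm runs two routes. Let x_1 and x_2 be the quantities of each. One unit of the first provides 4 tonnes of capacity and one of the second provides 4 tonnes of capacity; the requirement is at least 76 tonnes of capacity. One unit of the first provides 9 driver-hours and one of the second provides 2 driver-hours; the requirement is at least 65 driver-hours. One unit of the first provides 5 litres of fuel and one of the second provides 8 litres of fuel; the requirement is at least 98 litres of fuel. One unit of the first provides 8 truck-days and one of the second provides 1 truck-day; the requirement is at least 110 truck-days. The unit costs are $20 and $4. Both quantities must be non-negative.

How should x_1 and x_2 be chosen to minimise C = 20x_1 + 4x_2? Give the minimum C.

x_1 = 13, x_2 = 6, minimum C = 284

The feasible region is unbounded (it extends along (0, 1), (1, 0)), but C strictly increases along every unbounded feasible direction, so there is no improving ray and the minimum is attained at a vertex.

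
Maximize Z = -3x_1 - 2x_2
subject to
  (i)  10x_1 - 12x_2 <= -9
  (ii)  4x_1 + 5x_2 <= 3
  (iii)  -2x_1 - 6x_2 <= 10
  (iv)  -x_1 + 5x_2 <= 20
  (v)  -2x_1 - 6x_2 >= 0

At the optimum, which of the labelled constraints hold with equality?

(iii) and (iv)

Corner points and Z = -3x_1 - 2x_2:
  (-29/14, -41/42) → Z = 49/6
  (-9/14, 3/14) → Z = 3/2
  (-85/8, 15/8) → Z = 225/8
  (-15/2, 5/2) → Z = 35/2

The maximum is at (-85/8, 15/8). Substituting into each constraint, equality holds for (iii) and (iv); the remaining constraints have slack.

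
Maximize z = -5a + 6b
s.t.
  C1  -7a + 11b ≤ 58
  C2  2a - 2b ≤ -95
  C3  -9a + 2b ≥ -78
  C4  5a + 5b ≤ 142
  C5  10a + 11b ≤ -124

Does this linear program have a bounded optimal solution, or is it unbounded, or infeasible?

From the feasible point (-929/8, -549/8), moving in the direction (-11, -7) keeps every constraint satisfied while z increases without bound.

unbounded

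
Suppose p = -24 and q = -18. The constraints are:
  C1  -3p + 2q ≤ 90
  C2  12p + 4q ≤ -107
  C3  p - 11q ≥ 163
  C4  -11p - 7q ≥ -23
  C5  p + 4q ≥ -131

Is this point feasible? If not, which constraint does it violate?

feasible

C1: 36 ≤ 90 ✓
C2: -360 ≤ -107 ✓
C3: 174 ≥ 163 ✓
C4: 390 ≥ -23 ✓
C5: -96 ≥ -131 ✓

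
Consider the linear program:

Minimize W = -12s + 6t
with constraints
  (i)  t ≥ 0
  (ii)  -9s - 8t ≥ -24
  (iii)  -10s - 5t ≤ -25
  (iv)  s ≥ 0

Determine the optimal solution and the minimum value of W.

s = 8/3, t = 0, minimum W = -32

Extreme points and W = -12s + 6t:
  (8/3, 0) → W = -32
  (5/2, 0) → W = -30
  (16/7, 3/7) → W = -174/7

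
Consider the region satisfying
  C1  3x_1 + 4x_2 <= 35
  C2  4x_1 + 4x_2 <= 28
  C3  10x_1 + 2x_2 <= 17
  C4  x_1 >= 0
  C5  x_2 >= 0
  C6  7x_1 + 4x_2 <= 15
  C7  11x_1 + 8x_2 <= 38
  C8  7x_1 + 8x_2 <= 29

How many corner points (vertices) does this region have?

5

Pairwise boundary intersections that survive every other constraint:
  (17/10, 0)
  (19/13, 31/26)
  (0, 0)
  (0, 29/8)
  (1/7, 7/2)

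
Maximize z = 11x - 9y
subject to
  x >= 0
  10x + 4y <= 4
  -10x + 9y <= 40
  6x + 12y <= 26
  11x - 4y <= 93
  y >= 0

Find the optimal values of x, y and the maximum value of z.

x = 2/5, y = 0, maximum z = 22/5

Extreme points and z = 11x - 9y:
  (0, 1) → z = -9
  (0, 0) → z = 0
  (2/5, 0) → z = 22/5

The optimum lies where 10x + 4y = 4 and y = 0.
Solving simultaneously gives x = 2/5, y = 0.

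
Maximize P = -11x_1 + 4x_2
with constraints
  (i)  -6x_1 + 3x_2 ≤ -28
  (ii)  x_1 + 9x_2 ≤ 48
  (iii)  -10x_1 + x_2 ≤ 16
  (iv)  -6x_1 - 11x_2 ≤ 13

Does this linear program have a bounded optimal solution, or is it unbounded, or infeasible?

Feasible corners and P = -11x_1 + 4x_2:
  (132/19, 260/57) → P = -3316/57
  (269/84, -41/14) → P = -3943/84
The feasible region has finitely many vertices and no improving ray; the maximum is -3943/84 at (269/84, -41/14).

bounded optimum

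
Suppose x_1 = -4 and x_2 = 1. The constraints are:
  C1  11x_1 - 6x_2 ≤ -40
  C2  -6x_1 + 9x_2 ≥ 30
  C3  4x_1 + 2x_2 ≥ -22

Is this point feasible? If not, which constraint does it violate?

feasible

C1: -50 ≤ -40 ✓
C2: 33 ≥ 30 ✓
C3: -14 ≥ -22 ✓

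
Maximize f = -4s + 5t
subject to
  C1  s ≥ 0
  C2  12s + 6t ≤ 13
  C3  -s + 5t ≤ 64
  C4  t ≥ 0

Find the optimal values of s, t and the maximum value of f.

The optimum lies where s = 0 and 12s + 6t = 13.
Solving simultaneously gives s = 0, t = 13/6.

s = 0, t = 13/6, maximum f = 65/6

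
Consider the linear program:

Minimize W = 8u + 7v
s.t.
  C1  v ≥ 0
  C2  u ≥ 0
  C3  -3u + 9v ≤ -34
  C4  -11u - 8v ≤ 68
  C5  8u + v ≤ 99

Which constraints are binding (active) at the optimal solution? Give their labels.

C1 and C3

Extreme points and W = 8u + 7v:
  (34/3, 0) → W = 272/3
  (99/8, 0) → W = 99
  (37/3, 1/3) → W = 101

The minimum is at (34/3, 0). Substituting into each constraint, equality holds for C1 and C3; the remaining constraints have slack.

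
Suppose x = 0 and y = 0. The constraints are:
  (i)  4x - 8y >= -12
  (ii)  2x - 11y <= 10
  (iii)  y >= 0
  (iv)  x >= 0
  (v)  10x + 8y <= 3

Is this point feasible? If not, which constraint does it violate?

(i): 0 ≥ -12 ✓
(ii): 0 ≤ 10 ✓
(iii): 0 ≥ 0 ✓
(iv): 0 ≥ 0 ✓
(v): 0 ≤ 3 ✓

feasible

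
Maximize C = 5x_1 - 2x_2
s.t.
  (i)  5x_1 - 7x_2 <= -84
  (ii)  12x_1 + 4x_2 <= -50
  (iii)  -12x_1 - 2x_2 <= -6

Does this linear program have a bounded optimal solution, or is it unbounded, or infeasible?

The boundaries 5x_1 - 7x_2 = -84 and 12x_1 + 4x_2 = -50 meet at (-343/52, 379/52), but that point violates -12x_1 - 2x_2 ≤ -6. Every candidate vertex is excluded by some other constraint, so the feasible region is empty.

infeasible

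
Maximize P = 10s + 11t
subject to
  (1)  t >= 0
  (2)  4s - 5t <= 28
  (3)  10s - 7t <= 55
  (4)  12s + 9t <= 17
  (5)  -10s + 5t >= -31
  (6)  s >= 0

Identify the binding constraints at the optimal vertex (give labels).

(4) and (6)

Feasible corners and P = 10s + 11t:
  (17/12, 0) → P = 85/6
  (0, 0) → P = 0
  (0, 17/9) → P = 187/9

The maximum is at (0, 17/9). Substituting into each constraint, equality holds for (4) and (6); the remaining constraints have slack.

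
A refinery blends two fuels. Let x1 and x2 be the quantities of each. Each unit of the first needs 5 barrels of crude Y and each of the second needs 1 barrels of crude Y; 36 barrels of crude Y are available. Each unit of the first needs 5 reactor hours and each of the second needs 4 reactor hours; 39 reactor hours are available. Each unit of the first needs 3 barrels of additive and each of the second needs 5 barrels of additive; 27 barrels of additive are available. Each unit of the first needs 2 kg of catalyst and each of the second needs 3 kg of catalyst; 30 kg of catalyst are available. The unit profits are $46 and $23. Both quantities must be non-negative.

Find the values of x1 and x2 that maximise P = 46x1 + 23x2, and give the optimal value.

x1 = 7, x2 = 1, maximum P = 345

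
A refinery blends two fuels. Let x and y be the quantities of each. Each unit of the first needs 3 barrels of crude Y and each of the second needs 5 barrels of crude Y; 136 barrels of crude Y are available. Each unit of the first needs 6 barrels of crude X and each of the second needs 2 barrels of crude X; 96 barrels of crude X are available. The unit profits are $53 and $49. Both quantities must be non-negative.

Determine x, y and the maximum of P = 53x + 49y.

x = 26/3, y = 22, maximum P = 4612/3

Feasible corners and P = 53x + 49y:
  (0, 0) → P = 0
  (0, 136/5) → P = 6664/5
  (16, 0) → P = 848
  (26/3, 22) → P = 4612/3

At the optimal vertex, 3x + 5y = 136 and 6x + 2y = 96.
Solving simultaneously gives x = 26/3, y = 22.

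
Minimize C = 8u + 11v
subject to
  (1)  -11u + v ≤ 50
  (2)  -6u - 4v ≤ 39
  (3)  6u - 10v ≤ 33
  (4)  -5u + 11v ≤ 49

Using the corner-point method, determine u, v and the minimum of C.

Vertices and C = 8u + 11v:
  (-239/50, -129/50) → C = -3331/50
  (-501/116, 289/116) → C = -829/116
  (-43/14, -36/7) → C = -568/7
  (853/16, 459/16) → C = 11873/16

At the optimal vertex, -6u - 4v = 39 and 6u - 10v = 33.
Solving simultaneously gives u = -43/14, v = -36/7.

u = -43/14, v = -36/7, minimum C = -568/7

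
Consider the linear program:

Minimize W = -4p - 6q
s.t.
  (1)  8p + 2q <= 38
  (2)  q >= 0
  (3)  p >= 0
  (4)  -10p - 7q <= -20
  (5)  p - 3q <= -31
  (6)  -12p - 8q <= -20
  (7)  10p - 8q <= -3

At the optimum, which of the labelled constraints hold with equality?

(1) and (3)

Vertices and W = -4p - 6q:
  (0, 19) → W = -114
  (2, 11) → W = -74
  (0, 31/3) → W = -62

The minimum is at (0, 19). Substituting into each constraint, equality holds for (1) and (3); the remaining constraints have slack.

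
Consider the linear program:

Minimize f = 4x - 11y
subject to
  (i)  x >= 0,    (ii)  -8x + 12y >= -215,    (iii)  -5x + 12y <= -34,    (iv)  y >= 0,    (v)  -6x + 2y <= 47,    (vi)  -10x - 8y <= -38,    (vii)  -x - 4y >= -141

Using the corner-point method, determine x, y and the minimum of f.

x = 457/8, y = 671/32, minimum f = -69/32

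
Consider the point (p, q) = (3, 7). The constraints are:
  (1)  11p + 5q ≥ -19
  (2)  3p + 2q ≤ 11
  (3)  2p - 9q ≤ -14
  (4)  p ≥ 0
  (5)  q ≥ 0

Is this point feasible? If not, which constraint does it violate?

not feasible — violates (2)

Constraint (2): 3p + 2q = 23, which is not ≤ 11. All other constraints are satisfied.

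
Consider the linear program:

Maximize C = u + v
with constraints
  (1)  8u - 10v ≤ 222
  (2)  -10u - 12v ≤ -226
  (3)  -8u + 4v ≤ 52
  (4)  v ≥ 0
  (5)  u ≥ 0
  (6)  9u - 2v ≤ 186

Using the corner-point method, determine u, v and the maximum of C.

Feasible corners and C = u + v:
  (35/17, 291/17) → C = 326/17
  (671/32, 87/64) → C = 1429/64
  (212/5, 489/5) → C = 701/5

At the optimal vertex, -8u + 4v = 52 and 9u - 2v = 186.
Solving simultaneously gives u = 212/5, v = 489/5.

u = 212/5, v = 489/5, maximum C = 701/5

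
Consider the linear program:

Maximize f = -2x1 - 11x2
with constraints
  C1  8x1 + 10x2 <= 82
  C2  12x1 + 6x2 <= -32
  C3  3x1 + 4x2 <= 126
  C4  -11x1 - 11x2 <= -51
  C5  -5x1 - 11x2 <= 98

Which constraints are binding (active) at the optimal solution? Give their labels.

Extreme points and f = -2x1 - 11x2:
  (-203/18, 155/9) → f = -1502/9
  (-196/11, 247/11) → f = -2325/11
  (-329/33, 482/33) → f = -1548/11

The maximum is at (-329/33, 482/33). Substituting into each constraint, equality holds for C2 and C4; the remaining constraints have slack.

C2 and C4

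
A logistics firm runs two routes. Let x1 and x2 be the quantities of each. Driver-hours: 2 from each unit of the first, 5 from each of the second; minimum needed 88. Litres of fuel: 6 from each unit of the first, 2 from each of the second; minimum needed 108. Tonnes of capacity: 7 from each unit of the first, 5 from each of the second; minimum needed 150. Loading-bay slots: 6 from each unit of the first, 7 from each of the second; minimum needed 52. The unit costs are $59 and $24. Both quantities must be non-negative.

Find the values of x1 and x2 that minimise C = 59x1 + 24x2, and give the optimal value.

The feasible region is unbounded (it extends along (0, 1), (1, 0)), but C strictly increases along every unbounded feasible direction, so there is no improving ray and the minimum is attained at a vertex.

The optimum lies where 2x1 + 5x2 = 88 and 6x1 + 2x2 = 108.
Solving simultaneously gives x1 = 14, x2 = 12.

x1 = 14, x2 = 12, minimum C = 1114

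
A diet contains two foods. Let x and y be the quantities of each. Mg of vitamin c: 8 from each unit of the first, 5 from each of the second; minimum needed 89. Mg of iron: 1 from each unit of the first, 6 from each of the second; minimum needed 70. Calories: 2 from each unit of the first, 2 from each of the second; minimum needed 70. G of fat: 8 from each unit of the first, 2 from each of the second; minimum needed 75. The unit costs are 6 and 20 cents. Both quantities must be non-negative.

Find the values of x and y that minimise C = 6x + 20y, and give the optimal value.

x = 28, y = 7, minimum C = 308

Vertices and C = 6x + 20y:
  (0, 75/2) → C = 750
  (70, 0) → C = 420
  (28, 7) → C = 308
  (5/6, 205/6) → C = 2065/3
The feasible region is unbounded (it extends along (0, 1), (1, 0)), but C strictly increases along every unbounded feasible direction, so there is no improving ray and the minimum is attained at a vertex.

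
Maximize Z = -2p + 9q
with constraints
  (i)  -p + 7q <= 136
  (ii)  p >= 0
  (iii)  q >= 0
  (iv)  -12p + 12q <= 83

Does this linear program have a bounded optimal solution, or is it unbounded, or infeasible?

bounded optimum

Corner points and Z = -2p + 9q:
  (1051/72, 1549/72) → Z = 11839/72
  (0, 0) → Z = 0
  (0, 83/12) → Z = 249/4
The feasible region has finitely many vertices and no improving ray; the maximum is 11839/72 at (1051/72, 1549/72).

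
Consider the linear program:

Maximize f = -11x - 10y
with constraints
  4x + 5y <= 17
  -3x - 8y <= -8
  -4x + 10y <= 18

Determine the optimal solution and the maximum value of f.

Extreme points and f = -11x - 10y:
  (96/17, -19/17) → f = -866/17
  (4/3, 7/3) → f = -38
  (-32/31, 43/31) → f = -78/31

x = -32/31, y = 43/31, maximum f = -78/31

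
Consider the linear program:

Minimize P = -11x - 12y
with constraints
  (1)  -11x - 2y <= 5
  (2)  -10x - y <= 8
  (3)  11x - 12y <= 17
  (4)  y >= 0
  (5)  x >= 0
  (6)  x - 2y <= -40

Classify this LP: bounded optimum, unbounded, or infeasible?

From the feasible point (257/5, 457/10), moving in the direction (12, 11) keeps every constraint satisfied while P decreases without bound.

unbounded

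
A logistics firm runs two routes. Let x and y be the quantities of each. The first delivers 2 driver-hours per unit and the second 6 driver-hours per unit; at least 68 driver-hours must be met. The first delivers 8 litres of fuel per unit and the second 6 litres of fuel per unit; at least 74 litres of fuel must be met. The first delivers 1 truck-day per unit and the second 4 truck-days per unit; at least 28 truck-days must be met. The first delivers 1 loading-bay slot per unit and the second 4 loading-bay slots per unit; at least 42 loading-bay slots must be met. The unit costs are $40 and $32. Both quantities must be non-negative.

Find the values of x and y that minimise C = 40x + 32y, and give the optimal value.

x = 1, y = 11, minimum C = 392

Feasible corners and C = 40x + 32y:
  (0, 37/3) → C = 1184/3
  (42, 0) → C = 1680
  (1, 11) → C = 392
  (10, 8) → C = 656
The feasible region is unbounded (it extends along (0, 1), (1, 0)), but C strictly increases along every unbounded feasible direction, so there is no improving ray and the minimum is attained at a vertex.

The binding constraints are 2x + 6y = 68 and 8x + 6y = 74.
Solving simultaneously gives x = 1, y = 11.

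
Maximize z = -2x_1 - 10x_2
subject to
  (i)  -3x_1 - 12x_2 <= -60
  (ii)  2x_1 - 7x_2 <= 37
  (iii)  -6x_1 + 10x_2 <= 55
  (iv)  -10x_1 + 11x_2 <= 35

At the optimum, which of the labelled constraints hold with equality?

Vertices and z = -2x_1 - 10x_2:
  (96/5, 1/5) → z = -202/5
  (80/51, 235/51) → z = -2510/51
  (15/2, 10) → z = -115
The feasible region is unbounded (it extends along (5, 3), (7, 2)), but z strictly decreases along every unbounded feasible direction, so there is no improving ray and the maximum is attained at a vertex.

The maximum is at (96/5, 1/5). Substituting into each constraint, equality holds for (i) and (ii); the remaining constraints have slack.

(i) and (ii)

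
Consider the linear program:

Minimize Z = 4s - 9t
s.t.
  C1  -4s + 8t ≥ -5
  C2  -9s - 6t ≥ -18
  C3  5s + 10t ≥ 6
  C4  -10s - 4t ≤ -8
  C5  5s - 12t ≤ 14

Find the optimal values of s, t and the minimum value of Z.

s = -1, t = 9/2, minimum Z = -89/2

Vertices and Z = 4s - 9t:
  (29/16, 9/32) → Z = 151/32
  (49/40, -1/80) → Z = 401/80
  (-1, 9/2) → Z = -89/2
  (7/10, 1/4) → Z = 11/20

The binding constraints are -9s - 6t = -18 and -10s - 4t = -8.
Solving simultaneously gives s = -1, t = 9/2.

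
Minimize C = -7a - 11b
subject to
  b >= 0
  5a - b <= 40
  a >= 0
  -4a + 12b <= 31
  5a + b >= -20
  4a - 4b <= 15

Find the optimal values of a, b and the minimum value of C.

a = 73/8, b = 45/8, minimum C = -503/4

Vertices and C = -7a - 11b:
  (0, 0) → C = 0
  (15/4, 0) → C = -105/4
  (73/8, 45/8) → C = -503/4
  (145/16, 85/16) → C = -975/8
  (0, 31/12) → C = -341/12

At the optimal vertex, 5a - b = 40 and -4a + 12b = 31.
Solving simultaneously gives a = 73/8, b = 45/8.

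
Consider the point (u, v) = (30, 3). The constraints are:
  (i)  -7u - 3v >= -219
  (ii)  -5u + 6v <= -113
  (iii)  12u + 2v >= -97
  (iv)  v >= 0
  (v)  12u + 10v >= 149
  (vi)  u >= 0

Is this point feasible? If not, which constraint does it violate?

feasible

(i): -219 ≥ -219 ✓
(ii): -132 ≤ -113 ✓
(iii): 366 ≥ -97 ✓
(iv): 3 ≥ 0 ✓
(v): 390 ≥ 149 ✓
(vi): 30 ≥ 0 ✓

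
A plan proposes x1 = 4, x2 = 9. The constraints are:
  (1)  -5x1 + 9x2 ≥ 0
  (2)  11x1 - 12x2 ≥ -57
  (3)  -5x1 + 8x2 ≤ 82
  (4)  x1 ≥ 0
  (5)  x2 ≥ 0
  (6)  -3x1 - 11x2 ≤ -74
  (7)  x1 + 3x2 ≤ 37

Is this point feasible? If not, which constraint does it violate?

Constraint (2): 11x1 - 12x2 = -64, which is not ≥ -57. All other constraints are satisfied.

not feasible — violates (2)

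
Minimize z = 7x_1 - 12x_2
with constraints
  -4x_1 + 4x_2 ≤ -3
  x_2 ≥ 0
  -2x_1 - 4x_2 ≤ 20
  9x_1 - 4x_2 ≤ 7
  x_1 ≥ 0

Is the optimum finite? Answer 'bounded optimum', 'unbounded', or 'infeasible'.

Vertices and z = 7x_1 - 12x_2:
  (3/4, 0) → z = 21/4
  (4/5, 1/20) → z = 5
  (7/9, 0) → z = 49/9
The feasible region has finitely many vertices and no improving ray; the minimum is 5 at (4/5, 1/20).

bounded optimum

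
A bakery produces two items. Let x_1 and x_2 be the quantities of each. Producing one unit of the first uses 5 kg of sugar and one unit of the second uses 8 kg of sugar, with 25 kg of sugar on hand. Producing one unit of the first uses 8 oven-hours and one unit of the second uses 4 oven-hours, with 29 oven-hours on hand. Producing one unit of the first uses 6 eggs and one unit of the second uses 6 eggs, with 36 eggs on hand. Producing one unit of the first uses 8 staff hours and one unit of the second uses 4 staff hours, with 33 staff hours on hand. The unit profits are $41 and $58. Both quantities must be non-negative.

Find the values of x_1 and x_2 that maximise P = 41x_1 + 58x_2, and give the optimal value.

x_1 = 3, x_2 = 5/4, maximum P = 391/2

Extreme points and P = 41x_1 + 58x_2:
  (0, 0) → P = 0
  (0, 25/8) → P = 725/4
  (29/8, 0) → P = 1189/8
  (3, 5/4) → P = 391/2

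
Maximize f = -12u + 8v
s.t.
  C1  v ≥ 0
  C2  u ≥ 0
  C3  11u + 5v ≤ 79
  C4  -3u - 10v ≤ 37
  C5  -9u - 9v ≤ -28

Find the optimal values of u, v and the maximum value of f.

u = 0, v = 79/5, maximum f = 632/5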